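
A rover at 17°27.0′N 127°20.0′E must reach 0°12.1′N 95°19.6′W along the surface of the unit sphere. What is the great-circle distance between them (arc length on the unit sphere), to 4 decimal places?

With latitudes φ₁ = 17.450°, φ₂ = 0.202° and longitude difference Δλ = 137.340°:
cos c = sin φ₁ sin φ₂ + cos φ₁ cos φ₂ cos Δλ = (0.2999)(0.0035) + (0.9540)(1.0000)(-0.7354) = -0.70048,
so c = arccos(-0.70048) = 2.34687 rad.
On the unit sphere the arc length equals the central angle: 2.3469.

2.3469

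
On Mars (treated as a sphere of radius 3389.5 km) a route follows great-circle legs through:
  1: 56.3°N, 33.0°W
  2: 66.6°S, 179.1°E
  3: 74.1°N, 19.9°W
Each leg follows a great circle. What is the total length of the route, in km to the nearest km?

Leg 1→2: central angle 2.8247 rad, distance 9574.2 km.
Leg 2→3: central angle 2.9712 rad, distance 10070.9 km.
Total: 9574.2 + 10070.9 ≈ 19645 km.

19645 km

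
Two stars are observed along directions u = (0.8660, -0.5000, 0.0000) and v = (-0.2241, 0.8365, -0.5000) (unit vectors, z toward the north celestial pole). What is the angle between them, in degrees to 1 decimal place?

127.8°

u·v = -0.6123; |u| = 1.0000, |v| = 1.0000.
cos θ = (u·v)/(|u||v|) = -0.6123, so θ = 127.8°.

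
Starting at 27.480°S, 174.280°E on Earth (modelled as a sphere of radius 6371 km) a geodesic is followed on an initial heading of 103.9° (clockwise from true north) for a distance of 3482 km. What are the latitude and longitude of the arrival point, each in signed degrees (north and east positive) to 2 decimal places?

-30.33°, -149.95°

Angular distance δ = d/R = 3482/6371 = 0.54654 rad; initial bearing θ = 1.8134 rad.
sin φ₂ = sin φ₁ cos δ + cos φ₁ sin δ cos θ = (-0.4614)(0.8543) + (0.8872)(0.5197)(-0.2402) = -0.5050, so φ₂ = -30.33°.
Δλ = atan2(sin θ sin δ cos φ₁, cos δ − sin φ₁ sin φ₂) = atan2(0.4476, 0.6213) = 35.769°.
λ₂ = 174.280° + 35.769° = 210.05° → -149.95° after wrapping to (−180°, 180°].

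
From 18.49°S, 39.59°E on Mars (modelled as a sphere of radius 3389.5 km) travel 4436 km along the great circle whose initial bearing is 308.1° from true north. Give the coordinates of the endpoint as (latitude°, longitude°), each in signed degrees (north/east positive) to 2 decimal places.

28.88°, -20.64°

Angular distance δ = d/R = 4436/3389.5 = 1.30875 rad; initial bearing θ = 5.3774 rad.
sin φ₂ = sin φ₁ cos δ + cos φ₁ sin δ cos θ = (-0.3171)(0.2591) + (0.9484)(0.9659)(0.6170) = 0.4830, so φ₂ = 28.88°.
Δλ = atan2(sin θ sin δ cos φ₁, cos δ − sin φ₁ sin φ₂) = atan2(-0.7208, 0.4123) = -60.234°.
λ₂ = 39.590° − 60.234° = -20.64°.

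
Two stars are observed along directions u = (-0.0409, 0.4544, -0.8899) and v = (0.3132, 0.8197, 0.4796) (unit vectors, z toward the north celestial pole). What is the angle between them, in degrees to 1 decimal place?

u·v = -0.0671; |u| = 1.0000, |v| = 1.0000.
cos θ = (u·v)/(|u||v|) = -0.0671, so θ = 93.8°.

93.8°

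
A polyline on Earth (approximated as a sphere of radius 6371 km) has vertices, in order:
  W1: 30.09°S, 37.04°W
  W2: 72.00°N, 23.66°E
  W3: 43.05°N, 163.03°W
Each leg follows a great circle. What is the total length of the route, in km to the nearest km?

Leg W1→W2: central angle 1.9241 rad, distance 12258.3 km.
Leg W2→W3: central angle 1.1319 rad, distance 7211.3 km.
Total: 12258.3 + 7211.3 ≈ 19470 km.

19470 km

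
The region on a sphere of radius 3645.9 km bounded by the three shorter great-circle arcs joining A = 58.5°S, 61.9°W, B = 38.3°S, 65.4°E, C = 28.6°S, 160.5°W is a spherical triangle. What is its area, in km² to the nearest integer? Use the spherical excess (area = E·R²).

Side lengths (central angles): a = 1.7546, b = 1.2244, c = 1.2870 rad; semiperimeter s = 2.1330.
By l'Huilier's theorem, tan(E/4) = √[tan(s/2) tan((s−a)/2) tan((s−b)/2) tan((s−c)/2)], giving spherical excess E = 1.0779 rad.
Area = E·R² = 1.0779 × (3645.9)² ≈ 14328058 km².

14328058 km²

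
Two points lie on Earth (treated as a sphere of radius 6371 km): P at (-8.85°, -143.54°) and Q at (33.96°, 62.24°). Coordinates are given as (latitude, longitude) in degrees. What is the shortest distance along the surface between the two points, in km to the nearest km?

Let φ₁ = -0.1545 rad, φ₂ = 0.5927 rad, and Δλ = -2.6916 rad.
cos c = sin φ₁ sin φ₂ + cos φ₁ cos φ₂ cos Δλ = (-0.1538)(0.5586) + (0.9881)(0.8294)(-0.9005) = -0.82393,
so c = arccos(-0.82393) = 2.53910 rad.
Distance = R·c = 6371 × 2.5391 ≈ 16177 km.

16177 km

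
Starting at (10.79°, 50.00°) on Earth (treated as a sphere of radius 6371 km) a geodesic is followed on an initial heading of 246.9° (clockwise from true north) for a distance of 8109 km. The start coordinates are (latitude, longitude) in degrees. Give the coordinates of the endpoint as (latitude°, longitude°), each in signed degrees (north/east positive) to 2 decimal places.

Angular distance δ = d/R = 8109/6371 = 1.27280 rad; initial bearing θ = 4.3092 rad.
sin φ₂ = sin φ₁ cos δ + cos φ₁ sin δ cos θ = (0.1872)(0.2936) + (0.9823)(0.9559)(-0.3923) = -0.3134, so φ₂ = -18.27°.
Δλ = atan2(sin θ sin δ cos φ₁, cos δ − sin φ₁ sin φ₂) = atan2(-0.8637, 0.3523) = -67.811°.
λ₂ = 50.000° − 67.811° = -17.81°.

-18.27°, -17.81°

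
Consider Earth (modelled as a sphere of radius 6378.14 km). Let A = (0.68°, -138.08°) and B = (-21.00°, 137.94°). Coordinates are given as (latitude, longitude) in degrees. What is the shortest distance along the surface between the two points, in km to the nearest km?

In radians: φ₁ = 0.0119, φ₂ = -0.3665, Δλ = -83.980° = -1.4657 rad.
cos c = sin φ₁ sin φ₂ + cos φ₁ cos φ₂ cos Δλ = (0.0119)(-0.3584) + (0.9999)(0.9336)(0.1049) = 0.09365,
so c = arccos(0.09365) = 1.47701 rad.
Distance = R·c = 6378.14 × 1.4770 ≈ 9421 km.

9421 km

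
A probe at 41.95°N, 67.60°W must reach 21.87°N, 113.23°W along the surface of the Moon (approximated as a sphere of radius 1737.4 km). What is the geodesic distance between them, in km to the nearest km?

1303 km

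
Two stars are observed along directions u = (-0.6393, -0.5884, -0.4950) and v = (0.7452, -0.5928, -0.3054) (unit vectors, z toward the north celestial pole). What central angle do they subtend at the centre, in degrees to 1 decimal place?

u·v = 0.0236; |u| = 1.0000, |v| = 1.0000.
cos θ = (u·v)/(|u||v|) = 0.0236, so θ = 88.6°.

88.6°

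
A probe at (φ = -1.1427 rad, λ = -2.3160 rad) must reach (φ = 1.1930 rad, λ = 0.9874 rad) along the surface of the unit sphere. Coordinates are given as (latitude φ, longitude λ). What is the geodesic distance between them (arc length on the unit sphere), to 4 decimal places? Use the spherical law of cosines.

3.0608

In radians: φ₁ = -1.1427, φ₂ = 1.1930, Δλ = -170.729° = -2.9798 rad.
cos c = sin φ₁ sin φ₂ + cos φ₁ cos φ₂ cos Δλ = (-0.9098)(0.9295) + (0.4151)(0.3689)(-0.9869) = -0.99673,
so c = arccos(-0.99673) = 3.06076 rad.
On the unit sphere the arc length equals the central angle: 3.0608.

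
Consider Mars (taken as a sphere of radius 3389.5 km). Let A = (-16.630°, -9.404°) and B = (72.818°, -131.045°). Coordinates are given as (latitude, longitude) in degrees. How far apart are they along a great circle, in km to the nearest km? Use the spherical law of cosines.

6800 km

In radians: φ₁ = -0.2902, φ₂ = 1.2709, Δλ = -121.641° = -2.1230 rad.
cos c = sin φ₁ sin φ₂ + cos φ₁ cos φ₂ cos Δλ = (-0.2862)(0.9554) + (0.9582)(0.2954)(-0.5246) = -0.42191,
so c = arccos(-0.42191) = 2.00634 rad.
Distance = R·c = 3389.5 × 2.0063 ≈ 6800 km.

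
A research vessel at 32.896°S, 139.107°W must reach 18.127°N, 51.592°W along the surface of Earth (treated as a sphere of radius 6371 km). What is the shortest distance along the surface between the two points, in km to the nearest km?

With latitudes φ₁ = -32.896°, φ₂ = 18.127° and longitude difference Δλ = 87.515°:
Haversine: a = sin²(Δφ/2) + cos φ₁ cos φ₂ sin²(Δλ/2) = 0.1855 + (0.8397)(0.9504)(0.4783) = 0.56719.
Central angle c = 2·arcsin(√a) = 1.70558 rad.
Distance = R·c = 6371 × 1.7056 ≈ 10866 km.

10866 km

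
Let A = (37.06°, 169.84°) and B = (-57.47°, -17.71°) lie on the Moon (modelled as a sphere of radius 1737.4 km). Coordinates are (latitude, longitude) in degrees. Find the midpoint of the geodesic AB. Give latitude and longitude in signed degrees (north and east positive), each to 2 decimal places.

The central angle between A and B is δ = 2.7749 rad.
With f = 0.5, the slerp weights are sin((1−f)δ)/sin δ = 2.7421 and sin(fδ)/sin δ = 2.7421.
Weighted sum of the unit vectors: (2.7421)·(-0.7855,0.1408,0.6027) + (2.7421)·(0.5123,-0.1636,-0.8431) = (-0.7492, -0.0626, -0.6594).
Converting back: φ = atan2(z, √(x²+y²)) = -41.25°, λ = atan2(y, x) = -175.23°.

-41.25°, -175.23°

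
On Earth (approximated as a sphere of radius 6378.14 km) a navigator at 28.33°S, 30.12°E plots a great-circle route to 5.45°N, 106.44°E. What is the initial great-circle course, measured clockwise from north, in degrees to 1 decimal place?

78.6°

With φ₁ = -0.4945, φ₂ = 0.0951, Δλ = 1.3320 rad, the forward-azimuth formula gives
θ = atan2( sin Δλ cos φ₂ , cos φ₁ sin φ₂ − sin φ₁ cos φ₂ cos Δλ ) = atan2(0.9672, 0.1953) = 78.58°.
So the initial bearing is 78.6°.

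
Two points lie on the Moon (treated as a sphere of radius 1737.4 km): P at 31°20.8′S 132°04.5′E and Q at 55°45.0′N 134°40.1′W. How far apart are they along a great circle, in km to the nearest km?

In radians: φ₁ = -0.5471, φ₂ = 0.9730, Δλ = 93.257° = 1.6276 rad.
cos c = sin φ₁ sin φ₂ + cos φ₁ cos φ₂ cos Δλ = (-0.5202)(0.8266) + (0.8540)(0.5628)(-0.0568) = -0.45731,
so c = arccos(-0.45731) = 2.04576 rad.
Distance = R·c = 1737.4 × 2.0458 ≈ 3554 km.

3554 km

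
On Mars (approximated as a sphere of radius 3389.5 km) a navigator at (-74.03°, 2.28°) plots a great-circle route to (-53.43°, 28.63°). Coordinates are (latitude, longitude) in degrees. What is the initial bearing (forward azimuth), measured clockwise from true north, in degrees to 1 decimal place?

42.1°

Δλ = 26.350° = 0.4599 rad.
y = sin Δλ · cos φ₂ = (0.4439)(0.5958) = 0.2644
x = cos φ₁ sin φ₂ − sin φ₁ cos φ₂ cos Δλ = (0.2751)(-0.8031) − (-0.9614)(0.5958)(0.8961) = 0.2923
θ = atan2(y, x) = 42.13°, so the bearing is 42.1°.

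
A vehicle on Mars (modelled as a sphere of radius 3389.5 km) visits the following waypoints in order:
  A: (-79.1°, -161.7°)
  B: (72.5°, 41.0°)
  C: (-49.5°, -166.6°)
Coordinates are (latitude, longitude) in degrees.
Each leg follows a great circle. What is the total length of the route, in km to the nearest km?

19251 km

Leg A→B: central angle 2.9929 rad, distance 10144.5 km.
Leg B→C: central angle 2.6866 rad, distance 9106.4 km.
Total: 10144.5 + 9106.4 ≈ 19251 km.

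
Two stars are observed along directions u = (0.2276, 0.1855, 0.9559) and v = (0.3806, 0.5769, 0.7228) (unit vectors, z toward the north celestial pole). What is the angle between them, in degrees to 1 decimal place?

u·v = 0.8846; |u| = 1.0000, |v| = 1.0001.
cos θ = (u·v)/(|u||v|) = 0.8845, so θ = 27.8°.

27.8°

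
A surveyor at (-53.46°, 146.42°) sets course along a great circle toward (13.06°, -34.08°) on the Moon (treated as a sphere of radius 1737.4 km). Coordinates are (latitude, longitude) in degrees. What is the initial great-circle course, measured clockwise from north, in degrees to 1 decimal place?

179.2°

Δλ = 179.500° = 3.1329 rad.
y = sin Δλ · cos φ₂ = (0.0087)(0.9741) = 0.0085
x = cos φ₁ sin φ₂ − sin φ₁ cos φ₂ cos Δλ = (0.5954)(0.2260) − (-0.8034)(0.9741)(-1.0000) = -0.6481
θ = atan2(y, x) = 179.25°, so the bearing is 179.2°.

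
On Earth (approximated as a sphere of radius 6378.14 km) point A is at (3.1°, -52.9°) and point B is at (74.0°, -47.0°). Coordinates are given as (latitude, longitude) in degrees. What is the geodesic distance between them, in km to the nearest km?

7902 km

In radians: φ₁ = 0.0541, φ₂ = 1.2915, Δλ = 5.900° = 0.1030 rad.
cos c = sin φ₁ sin φ₂ + cos φ₁ cos φ₂ cos Δλ = (0.0541)(0.9613) + (0.9985)(0.2756)(0.9947) = 0.32576,
so c = arccos(0.32576) = 1.23898 rad.
Distance = R·c = 6378.14 × 1.2390 ≈ 7902 km.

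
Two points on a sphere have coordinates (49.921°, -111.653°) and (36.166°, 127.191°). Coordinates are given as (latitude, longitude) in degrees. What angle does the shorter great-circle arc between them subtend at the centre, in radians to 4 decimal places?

1.3871 rad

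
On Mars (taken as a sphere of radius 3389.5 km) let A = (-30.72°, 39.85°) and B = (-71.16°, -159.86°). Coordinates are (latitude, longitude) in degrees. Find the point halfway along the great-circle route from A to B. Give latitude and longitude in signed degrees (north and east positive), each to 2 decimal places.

-68.77°, 50.94°

Central angle δ = 1.3468 rad. Interpolating on the sphere with fraction f = 0.5:
P = [sin((1−f)δ)·A + sin(fδ)·B] / sin δ = 0.6396·A + 0.6396·B in Cartesian coordinates,
giving P = (0.2282, 0.2812, -0.9321), i.e. latitude -68.77°, longitude 50.94°.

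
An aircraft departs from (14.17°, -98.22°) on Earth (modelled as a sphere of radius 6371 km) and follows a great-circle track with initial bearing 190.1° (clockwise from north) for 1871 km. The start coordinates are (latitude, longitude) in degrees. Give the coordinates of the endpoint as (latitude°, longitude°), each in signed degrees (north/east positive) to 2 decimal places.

Angular distance δ = d/R = 1871/6371 = 0.29367 rad; initial bearing θ = 3.3179 rad.
sin φ₂ = sin φ₁ cos δ + cos φ₁ sin δ cos θ = (0.2448)(0.9572) + (0.9696)(0.2895)(-0.9845) = -0.0420, so φ₂ = -2.41°.
Δλ = atan2(sin θ sin δ cos φ₁, cos δ − sin φ₁ sin φ₂) = atan2(-0.0492, 0.9675) = -2.912°.
λ₂ = -98.220° − 2.912° = -101.13°.

-2.41°, -101.13°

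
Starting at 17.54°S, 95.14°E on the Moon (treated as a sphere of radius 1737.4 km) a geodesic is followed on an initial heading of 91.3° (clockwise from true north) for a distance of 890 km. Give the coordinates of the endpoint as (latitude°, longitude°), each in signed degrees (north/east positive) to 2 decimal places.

Angular distance δ = d/R = 890/1737.4 = 0.51226 rad; initial bearing θ = 1.5935 rad.
sin φ₂ = sin φ₁ cos δ + cos φ₁ sin δ cos θ = (-0.3014)(0.8716) + (0.9535)(0.4901)(-0.0227) = -0.2733, so φ₂ = -15.86°.
Δλ = atan2(sin θ sin δ cos φ₁, cos δ − sin φ₁ sin φ₂) = atan2(0.4672, 0.7893) = 30.625°.
λ₂ = 95.140° + 30.625° = 125.76°.

-15.86°, 125.76°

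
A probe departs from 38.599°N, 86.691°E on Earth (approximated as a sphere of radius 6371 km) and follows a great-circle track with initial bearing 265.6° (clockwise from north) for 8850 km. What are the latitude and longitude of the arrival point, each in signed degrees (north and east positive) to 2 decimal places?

3.08°, 7.56°

Angular distance δ = d/R = 8850/6371 = 1.38911 rad; initial bearing θ = 4.6356 rad.
sin φ₂ = sin φ₁ cos δ + cos φ₁ sin δ cos θ = (0.6239)(0.1807) + (0.7815)(0.9835)(-0.0767) = 0.0538, so φ₂ = 3.08°.
Δλ = atan2(sin θ sin δ cos φ₁, cos δ − sin φ₁ sin φ₂) = atan2(-0.7664, 0.1472) = -79.131°.
λ₂ = 86.691° − 79.131° = 7.56°.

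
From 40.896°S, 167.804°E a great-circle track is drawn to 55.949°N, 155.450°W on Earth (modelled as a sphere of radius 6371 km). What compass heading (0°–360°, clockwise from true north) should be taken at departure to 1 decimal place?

Δλ = 36.746° = 0.6413 rad.
y = sin Δλ · cos φ₂ = (0.5983)(0.5599) = 0.3350
x = cos φ₁ sin φ₂ − sin φ₁ cos φ₂ cos Δλ = (0.7559)(0.8285) − (-0.6547)(0.5599)(0.8013) = 0.9200
θ = atan2(y, x) = 20.01°, so the bearing is 20.0°.

20.0°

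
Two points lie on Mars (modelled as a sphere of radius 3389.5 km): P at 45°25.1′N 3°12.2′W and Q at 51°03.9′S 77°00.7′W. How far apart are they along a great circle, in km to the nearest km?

6835 km

Let φ₁ = 0.7927 rad, φ₂ = -0.8913 rad, and Δλ = -1.2882 rad.
Haversine: a = sin²(Δφ/2) + cos φ₁ cos φ₂ sin²(Δλ/2) = 0.5565 + (0.7019)(0.6284)(0.3606) = 0.71551.
Central angle c = 2·arcsin(√a) = 2.01642 rad.
Distance = R·c = 3389.5 × 2.0164 ≈ 6835 km.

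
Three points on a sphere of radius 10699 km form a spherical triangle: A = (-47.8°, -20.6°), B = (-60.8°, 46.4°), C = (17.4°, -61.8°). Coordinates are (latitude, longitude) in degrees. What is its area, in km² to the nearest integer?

Side lengths (central angles): a = 1.9894, b = 1.3070, c = 0.6845 rad; semiperimeter s = 1.9904.
By l'Huilier's theorem, tan(E/4) = √[tan(s/2) tan((s−a)/2) tan((s−b)/2) tan((s−c)/2)], giving spherical excess E = 0.0605 rad.
Area = E·R² = 0.0605 × (10699)² ≈ 6922027 km².

6922027 km²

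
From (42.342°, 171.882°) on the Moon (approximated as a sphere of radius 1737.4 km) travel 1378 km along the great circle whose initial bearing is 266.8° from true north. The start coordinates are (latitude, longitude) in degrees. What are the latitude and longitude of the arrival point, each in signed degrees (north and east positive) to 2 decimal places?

26.31°, 119.35°

Angular distance δ = d/R = 1378/1737.4 = 0.79314 rad; initial bearing θ = 4.6565 rad.
sin φ₂ = sin φ₁ cos δ + cos φ₁ sin δ cos θ = (0.6736)(0.7016) + (0.7391)(0.7126)(-0.0558) = 0.4432, so φ₂ = 26.31°.
Δλ = atan2(sin θ sin δ cos φ₁, cos δ − sin φ₁ sin φ₂) = atan2(-0.5259, 0.4031) = -52.527°.
λ₂ = 171.882° − 52.527° = 119.35°.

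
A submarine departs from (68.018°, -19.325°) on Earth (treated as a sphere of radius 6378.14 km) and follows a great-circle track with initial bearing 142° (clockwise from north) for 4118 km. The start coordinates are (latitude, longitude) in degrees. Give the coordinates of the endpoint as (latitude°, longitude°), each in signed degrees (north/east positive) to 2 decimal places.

Angular distance δ = d/R = 4118/6378.14 = 0.64564 rad; initial bearing θ = 2.4784 rad.
sin φ₂ = sin φ₁ cos δ + cos φ₁ sin δ cos θ = (0.9273)(0.7987) + (0.3743)(0.6017)(-0.7880) = 0.5632, so φ₂ = 34.27°.
Δλ = atan2(sin θ sin δ cos φ₁, cos δ − sin φ₁ sin φ₂) = atan2(0.1387, 0.2765) = 26.635°.
λ₂ = -19.325° + 26.635° = 7.31°.

34.27°, 7.31°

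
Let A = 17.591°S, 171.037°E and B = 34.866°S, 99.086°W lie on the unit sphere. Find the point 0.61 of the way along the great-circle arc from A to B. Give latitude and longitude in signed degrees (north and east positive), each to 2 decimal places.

-36.55°, -137.69°

The central angle between A and B is δ = 1.3955 rad.
With f = 0.61, the slerp weights are sin((1−f)δ)/sin δ = 0.5258 and sin(fδ)/sin δ = 0.7638.
Weighted sum of the unit vectors: (0.5258)·(-0.9416,0.1485,-0.3022) + (0.7638)·(-0.1296,-0.8102,-0.5717) = (-0.5941, -0.5407, -0.5955).
Converting back: φ = atan2(z, √(x²+y²)) = -36.55°, λ = atan2(y, x) = -137.69°.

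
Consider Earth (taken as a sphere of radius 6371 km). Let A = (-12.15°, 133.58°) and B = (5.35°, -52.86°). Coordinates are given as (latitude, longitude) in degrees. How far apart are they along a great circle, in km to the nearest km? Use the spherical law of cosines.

18980 km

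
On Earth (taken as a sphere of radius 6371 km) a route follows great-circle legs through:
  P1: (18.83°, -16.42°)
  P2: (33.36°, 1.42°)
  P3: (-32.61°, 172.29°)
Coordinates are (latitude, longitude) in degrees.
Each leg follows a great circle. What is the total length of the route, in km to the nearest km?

21558 km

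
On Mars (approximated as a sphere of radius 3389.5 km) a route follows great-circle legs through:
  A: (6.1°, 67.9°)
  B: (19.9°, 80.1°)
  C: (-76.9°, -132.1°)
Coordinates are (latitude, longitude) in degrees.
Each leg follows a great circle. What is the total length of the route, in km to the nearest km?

8222 km

Leg A→B: central angle 0.3175 rad, distance 1076.2 km.
Leg B→C: central angle 2.1081 rad, distance 7145.6 km.
Total: 1076.2 + 7145.6 ≈ 8222 km.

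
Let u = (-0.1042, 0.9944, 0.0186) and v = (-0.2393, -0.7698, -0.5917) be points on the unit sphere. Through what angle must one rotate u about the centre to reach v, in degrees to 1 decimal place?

138.7°

u·v = -0.7516; |u| = 1.0000, |v| = 1.0000.
cos θ = (u·v)/(|u||v|) = -0.7516, so θ = 138.7°.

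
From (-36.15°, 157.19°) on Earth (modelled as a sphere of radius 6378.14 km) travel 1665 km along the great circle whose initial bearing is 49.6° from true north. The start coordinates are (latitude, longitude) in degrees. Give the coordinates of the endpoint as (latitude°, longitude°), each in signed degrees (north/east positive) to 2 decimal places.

-25.78°, 169.80°

Angular distance δ = d/R = 1665/6378.14 = 0.26105 rad; initial bearing θ = 0.8657 rad.
sin φ₂ = sin φ₁ cos δ + cos φ₁ sin δ cos θ = (-0.5899)(0.9661) + (0.8075)(0.2581)(0.6481) = -0.4348, so φ₂ = -25.78°.
Δλ = atan2(sin θ sin δ cos φ₁, cos δ − sin φ₁ sin φ₂) = atan2(0.1587, 0.7096) = 12.607°.
λ₂ = 157.190° + 12.607° = 169.80°.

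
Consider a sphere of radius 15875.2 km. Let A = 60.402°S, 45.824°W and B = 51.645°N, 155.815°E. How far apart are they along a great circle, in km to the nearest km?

45768 km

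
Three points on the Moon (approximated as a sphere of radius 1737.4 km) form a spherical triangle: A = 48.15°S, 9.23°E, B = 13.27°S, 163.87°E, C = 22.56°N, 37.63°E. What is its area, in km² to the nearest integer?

Side lengths (central angles): a = 2.2388, b = 1.3117, c = 1.9996 rad; semiperimeter s = 2.7751.
By l'Huilier's theorem, tan(E/4) = √[tan(s/2) tan((s−a)/2) tan((s−b)/2) tan((s−c)/2)], giving spherical excess E = 2.5413 rad.
Area = E·R² = 2.5413 × (1737.4)² ≈ 7671076 km².

7671076 km²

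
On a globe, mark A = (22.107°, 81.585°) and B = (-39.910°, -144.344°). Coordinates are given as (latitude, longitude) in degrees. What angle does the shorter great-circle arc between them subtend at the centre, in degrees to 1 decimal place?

137.4°

With latitudes φ₁ = 22.107°, φ₂ = -39.910° and longitude difference Δλ = 134.071°:
cos c = sin φ₁ sin φ₂ + cos φ₁ cos φ₂ cos Δλ = (0.3763)(-0.6416) + (0.9265)(0.7671)(-0.6955) = -0.73575,
so c = arccos(-0.73575) = 2.39757 rad.
So the angular separation is 137.4°.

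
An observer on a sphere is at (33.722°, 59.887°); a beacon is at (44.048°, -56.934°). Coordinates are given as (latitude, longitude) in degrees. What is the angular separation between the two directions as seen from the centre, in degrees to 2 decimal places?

83.32°

Let φ₁ = 0.5886 rad, φ₂ = 0.7688 rad, and Δλ = -2.0389 rad.
Haversine: a = sin²(Δφ/2) + cos φ₁ cos φ₂ sin²(Δλ/2) = 0.0081 + (0.8317)(0.7188)(0.7256) = 0.44188.
Central angle c = 2·arcsin(√a) = 1.45429 rad.
So the angular separation is 83.32°.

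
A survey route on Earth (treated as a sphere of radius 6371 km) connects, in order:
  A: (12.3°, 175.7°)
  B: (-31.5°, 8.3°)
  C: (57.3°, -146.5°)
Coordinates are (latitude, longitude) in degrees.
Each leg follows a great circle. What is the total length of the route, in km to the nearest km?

34080 km

Leg A→B: central angle 2.7500 rad, distance 17520.4 km.
Leg B→C: central angle 2.5992 rad, distance 16559.5 km.
Total: 17520.4 + 16559.5 ≈ 34080 km.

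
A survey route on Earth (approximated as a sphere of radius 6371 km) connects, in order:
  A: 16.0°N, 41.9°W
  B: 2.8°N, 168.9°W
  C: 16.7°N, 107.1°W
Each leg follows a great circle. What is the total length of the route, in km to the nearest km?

20746 km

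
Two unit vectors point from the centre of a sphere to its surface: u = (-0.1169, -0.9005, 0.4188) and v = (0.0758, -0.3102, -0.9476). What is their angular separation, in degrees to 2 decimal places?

u·v = -0.1264; |u| = 1.0000, |v| = 1.0000.
cos θ = (u·v)/(|u||v|) = -0.1264, so θ = 97.26°.

97.26°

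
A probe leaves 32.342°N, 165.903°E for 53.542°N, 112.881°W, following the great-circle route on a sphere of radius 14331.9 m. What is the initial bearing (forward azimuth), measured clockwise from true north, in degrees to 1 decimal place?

With φ₁ = 0.5645, φ₂ = 0.9345, Δλ = 1.4175 rad, the forward-azimuth formula gives
θ = atan2( sin Δλ cos φ₂ , cos φ₁ sin φ₂ − sin φ₁ cos φ₂ cos Δλ ) = atan2(0.5873, 0.6310) = 42.94°.
So the initial bearing is 42.9°.

42.9°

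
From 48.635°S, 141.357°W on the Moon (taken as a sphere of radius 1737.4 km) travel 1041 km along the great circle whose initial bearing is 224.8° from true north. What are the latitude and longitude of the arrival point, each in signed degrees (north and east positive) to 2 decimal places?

Angular distance δ = d/R = 1041/1737.4 = 0.59917 rad; initial bearing θ = 3.9235 rad.
sin φ₂ = sin φ₁ cos δ + cos φ₁ sin δ cos θ = (-0.7505)(0.8258) + (0.6609)(0.5640)(-0.7096) = -0.8842, so φ₂ = -62.16°.
Δλ = atan2(sin θ sin δ cos φ₁, cos δ − sin φ₁ sin φ₂) = atan2(-0.2626, 0.1622) = -58.303°.
λ₂ = -141.357° − 58.303° = -199.66° → 160.34° after wrapping to (−180°, 180°].

-62.16°, 160.34°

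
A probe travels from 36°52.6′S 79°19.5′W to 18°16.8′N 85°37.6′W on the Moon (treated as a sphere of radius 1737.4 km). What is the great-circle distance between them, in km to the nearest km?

1682 km

Let φ₁ = -0.6436 rad, φ₂ = 0.3190 rad, and Δλ = -0.1100 rad.
cos c = sin φ₁ sin φ₂ + cos φ₁ cos φ₂ cos Δλ = (-0.6001)(0.3137) + (0.7999)(0.9495)(0.9940) = 0.56675,
so c = arccos(0.56675) = 0.96825 rad.
Distance = R·c = 1737.4 × 0.9682 ≈ 1682 km.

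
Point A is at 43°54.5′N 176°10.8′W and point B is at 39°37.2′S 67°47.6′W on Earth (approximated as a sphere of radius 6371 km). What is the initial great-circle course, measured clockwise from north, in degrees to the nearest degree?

112°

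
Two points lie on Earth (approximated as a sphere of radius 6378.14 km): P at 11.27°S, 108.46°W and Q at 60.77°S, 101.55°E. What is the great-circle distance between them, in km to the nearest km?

11592 km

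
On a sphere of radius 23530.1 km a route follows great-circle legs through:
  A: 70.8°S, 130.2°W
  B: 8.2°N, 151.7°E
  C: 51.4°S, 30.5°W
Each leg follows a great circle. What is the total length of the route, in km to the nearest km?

94717 km

Leg A→B: central angle 1.6384 rad, distance 38552.3 km.
Leg B→C: central angle 2.3869 rad, distance 56165.1 km.
Total: 38552.3 + 56165.1 ≈ 94717 km.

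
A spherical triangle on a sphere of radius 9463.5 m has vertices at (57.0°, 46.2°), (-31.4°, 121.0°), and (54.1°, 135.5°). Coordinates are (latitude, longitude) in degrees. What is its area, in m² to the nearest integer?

74806169 m²

Side lengths (central angles): a = 1.5082, b = 0.8186, c = 1.8913 rad; semiperimeter s = 2.1091.
By l'Huilier's theorem, tan(E/4) = √[tan(s/2) tan((s−a)/2) tan((s−b)/2) tan((s−c)/2)], giving spherical excess E = 0.8353 rad.
Area = E·R² = 0.8353 × (9463.5)² ≈ 74806169 m².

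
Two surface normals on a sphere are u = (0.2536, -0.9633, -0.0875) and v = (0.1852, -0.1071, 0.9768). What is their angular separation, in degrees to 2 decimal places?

86.29°

u·v = 0.0647; |u| = 1.0000, |v| = 1.0000.
cos θ = (u·v)/(|u||v|) = 0.0647, so θ = 86.29°.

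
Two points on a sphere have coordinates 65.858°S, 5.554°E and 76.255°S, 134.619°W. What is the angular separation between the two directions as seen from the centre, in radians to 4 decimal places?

With latitudes φ₁ = -65.858°, φ₂ = -76.255° and longitude difference Δλ = -140.173°:
cos c = sin φ₁ sin φ₂ + cos φ₁ cos φ₂ cos Δλ = (-0.9125)(-0.9714) + (0.4090)(0.2376)(-0.7680) = 0.81177,
so c = arccos(0.81177) = 0.62362 rad.
So the angular separation is 0.6236 rad.

0.6236 rad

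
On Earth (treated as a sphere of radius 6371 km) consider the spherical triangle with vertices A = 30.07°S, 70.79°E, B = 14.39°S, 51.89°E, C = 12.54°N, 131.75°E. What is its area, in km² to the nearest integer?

11816241 km²

Side lengths (central angles): a = 1.4581, b = 1.2648, c = 0.4088 rad; semiperimeter s = 1.5658.
By l'Huilier's theorem, tan(E/4) = √[tan(s/2) tan((s−a)/2) tan((s−b)/2) tan((s−c)/2)], giving spherical excess E = 0.2911 rad.
Area = E·R² = 0.2911 × (6371)² ≈ 11816241 km².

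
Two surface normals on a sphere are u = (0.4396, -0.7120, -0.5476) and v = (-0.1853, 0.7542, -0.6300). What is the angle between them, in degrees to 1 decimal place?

u·v = -0.2735; |u| = 1.0000, |v| = 1.0000.
cos θ = (u·v)/(|u||v|) = -0.2734, so θ = 105.9°.

105.9°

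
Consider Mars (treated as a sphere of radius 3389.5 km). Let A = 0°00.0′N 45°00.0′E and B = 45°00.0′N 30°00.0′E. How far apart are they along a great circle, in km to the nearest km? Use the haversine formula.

2776 km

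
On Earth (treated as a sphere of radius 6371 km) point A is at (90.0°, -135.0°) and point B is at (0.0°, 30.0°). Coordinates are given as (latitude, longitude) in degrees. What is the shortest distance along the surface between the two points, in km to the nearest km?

10008 km

In radians: φ₁ = 1.5708, φ₂ = 0.0000, Δλ = 165.000° = 2.8798 rad.
cos c = sin φ₁ sin φ₂ + cos φ₁ cos φ₂ cos Δλ = (1.0000)(0.0000) + (0.0000)(1.0000)(-0.9659) = 0.00000,
so c = arccos(0.00000) = 1.57080 rad.
Distance = R·c = 6371 × 1.5708 ≈ 10008 km.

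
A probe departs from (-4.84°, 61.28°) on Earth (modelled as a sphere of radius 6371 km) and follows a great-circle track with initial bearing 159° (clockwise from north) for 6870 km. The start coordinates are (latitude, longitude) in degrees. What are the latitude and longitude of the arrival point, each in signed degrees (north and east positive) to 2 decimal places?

-59.27°, 99.45°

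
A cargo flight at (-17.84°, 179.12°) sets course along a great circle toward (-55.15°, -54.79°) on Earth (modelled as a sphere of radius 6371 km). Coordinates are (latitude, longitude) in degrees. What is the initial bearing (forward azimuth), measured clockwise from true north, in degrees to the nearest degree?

152°

With φ₁ = -0.3114, φ₂ = -0.9625, Δλ = 2.2007 rad, the forward-azimuth formula gives
θ = atan2( sin Δλ cos φ₂ , cos φ₁ sin φ₂ − sin φ₁ cos φ₂ cos Δλ ) = atan2(0.4618, -0.8843) = 152.43°.
So the initial bearing is 152°.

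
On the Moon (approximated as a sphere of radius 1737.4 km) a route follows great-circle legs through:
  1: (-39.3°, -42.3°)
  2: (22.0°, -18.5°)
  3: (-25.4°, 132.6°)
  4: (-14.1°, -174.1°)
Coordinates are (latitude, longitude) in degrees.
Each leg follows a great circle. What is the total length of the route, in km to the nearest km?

Leg 1→2: central angle 1.1382 rad, distance 1977.6 km.
Leg 2→3: central angle 2.6768 rad, distance 4650.7 km.
Leg 3→4: central angle 0.8917 rad, distance 1549.2 km.
Total: 1977.6 + 4650.7 + 1549.2 ≈ 8178 km.

8178 km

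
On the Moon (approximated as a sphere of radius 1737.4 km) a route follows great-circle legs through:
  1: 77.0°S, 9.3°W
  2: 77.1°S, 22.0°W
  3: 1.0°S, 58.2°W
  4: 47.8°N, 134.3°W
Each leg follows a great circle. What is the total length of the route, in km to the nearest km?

Leg 1→2: central angle 0.0496 rad, distance 86.2 km.
Leg 2→3: central angle 1.3724 rad, distance 2384.3 km.
Leg 3→4: central angle 1.4218 rad, distance 2470.3 km.
Total: 86.2 + 2384.3 + 2470.3 ≈ 4941 km.

4941 km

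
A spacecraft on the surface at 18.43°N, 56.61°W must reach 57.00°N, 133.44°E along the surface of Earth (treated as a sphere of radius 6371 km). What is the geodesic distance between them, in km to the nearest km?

Let φ₁ = 0.3217 rad, φ₂ = 0.9948 rad, and Δλ = -2.9662 rad.
cos c = sin φ₁ sin φ₂ + cos φ₁ cos φ₂ cos Δλ = (0.3161)(0.8387) + (0.9487)(0.5446)(-0.9847) = -0.24363,
so c = arccos(-0.24363) = 1.81691 rad.
Distance = R·c = 6371 × 1.8169 ≈ 11576 km.

11576 km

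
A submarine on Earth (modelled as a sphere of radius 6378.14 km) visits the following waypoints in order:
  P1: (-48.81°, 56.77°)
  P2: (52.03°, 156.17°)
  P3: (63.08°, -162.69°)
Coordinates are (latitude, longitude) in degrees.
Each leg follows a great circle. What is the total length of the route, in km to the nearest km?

17296 km

Leg P1→P2: central angle 2.2908 rad, distance 14611.3 km.
Leg P2→P3: central angle 0.4210 rad, distance 2685.1 km.
Total: 14611.3 + 2685.1 ≈ 17296 km.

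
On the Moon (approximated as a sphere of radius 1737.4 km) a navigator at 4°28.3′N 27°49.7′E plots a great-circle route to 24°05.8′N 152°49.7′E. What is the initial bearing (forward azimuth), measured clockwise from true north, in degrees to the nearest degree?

59°

With φ₁ = 0.0780, φ₂ = 0.4206, Δλ = 2.1817 rad, the forward-azimuth formula gives
θ = atan2( sin Δλ cos φ₂ , cos φ₁ sin φ₂ − sin φ₁ cos φ₂ cos Δλ ) = atan2(0.7478, 0.4479) = 59.08°.
So the initial bearing is 59°.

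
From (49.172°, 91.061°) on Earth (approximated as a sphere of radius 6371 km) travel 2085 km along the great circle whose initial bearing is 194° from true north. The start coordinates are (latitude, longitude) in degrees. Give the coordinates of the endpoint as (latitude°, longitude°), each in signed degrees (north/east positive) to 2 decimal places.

30.84°, 85.86°

Angular distance δ = d/R = 2085/6371 = 0.32726 rad; initial bearing θ = 3.3859 rad.
sin φ₂ = sin φ₁ cos δ + cos φ₁ sin δ cos θ = (0.7567)(0.9469) + (0.6538)(0.3215)(-0.9703) = 0.5126, so φ₂ = 30.84°.
Δλ = atan2(sin θ sin δ cos φ₁, cos δ − sin φ₁ sin φ₂) = atan2(-0.0508, 0.5591) = -5.196°.
λ₂ = 91.061° − 5.196° = 85.86°.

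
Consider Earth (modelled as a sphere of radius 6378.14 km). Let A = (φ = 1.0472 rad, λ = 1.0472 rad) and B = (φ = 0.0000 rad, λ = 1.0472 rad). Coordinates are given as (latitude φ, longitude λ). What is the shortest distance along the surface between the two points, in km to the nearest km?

In radians: φ₁ = 1.0472, φ₂ = 0.0000, Δλ = 0.000° = 0.0000 rad.
cos c = sin φ₁ sin φ₂ + cos φ₁ cos φ₂ cos Δλ = (0.8660)(0.0000) + (0.5000)(1.0000)(1.0000) = 0.50000,
so c = arccos(0.50000) = 1.04720 rad.
Distance = R·c = 6378.14 × 1.0472 ≈ 6679 km.

6679 km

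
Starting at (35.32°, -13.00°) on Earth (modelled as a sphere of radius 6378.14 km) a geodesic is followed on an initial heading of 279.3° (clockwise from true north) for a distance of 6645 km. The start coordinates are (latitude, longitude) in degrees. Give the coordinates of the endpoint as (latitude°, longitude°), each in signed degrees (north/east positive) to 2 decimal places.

23.93°, -81.76°

Angular distance δ = d/R = 6645/6378.14 = 1.04184 rad; initial bearing θ = 4.8747 rad.
sin φ₂ = sin φ₁ cos δ + cos φ₁ sin δ cos θ = (0.5781)(0.5046) + (0.8159)(0.8633)(0.1616) = 0.4056, so φ₂ = 23.93°.
Δλ = atan2(sin θ sin δ cos φ₁, cos δ − sin φ₁ sin φ₂) = atan2(-0.6952, 0.2701) = -68.764°.
λ₂ = -13.000° − 68.764° = -81.76°.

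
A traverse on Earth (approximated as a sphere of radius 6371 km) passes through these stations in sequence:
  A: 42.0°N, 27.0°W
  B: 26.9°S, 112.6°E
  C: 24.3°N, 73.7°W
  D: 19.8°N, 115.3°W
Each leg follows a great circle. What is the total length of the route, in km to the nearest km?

Leg A→B: central angle 2.5106 rad, distance 15995.0 km.
Leg B→C: central angle 3.0326 rad, distance 19320.5 km.
Leg C→D: central angle 0.6751 rad, distance 4301.0 km.
Total: 15995.0 + 19320.5 + 4301.0 ≈ 39616 km.

39616 km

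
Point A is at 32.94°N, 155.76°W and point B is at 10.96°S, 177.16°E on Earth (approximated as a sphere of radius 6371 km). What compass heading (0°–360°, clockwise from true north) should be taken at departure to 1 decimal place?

With φ₁ = 0.5749, φ₂ = -0.1913, Δλ = -0.4726 rad, the forward-azimuth formula gives
θ = atan2( sin Δλ cos φ₂ , cos φ₁ sin φ₂ − sin φ₁ cos φ₂ cos Δλ ) = atan2(-0.4469, -0.6349) = -144.86°.
Adding 360° brings this into [0°, 360°): 215.1°.

215.1°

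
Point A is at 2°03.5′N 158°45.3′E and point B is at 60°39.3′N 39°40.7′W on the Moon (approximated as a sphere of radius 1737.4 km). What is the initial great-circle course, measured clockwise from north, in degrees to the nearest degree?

With φ₁ = 0.0359, φ₂ = 1.0586, Δλ = 2.8199 rad, the forward-azimuth formula gives
θ = atan2( sin Δλ cos φ₂ , cos φ₁ sin φ₂ − sin φ₁ cos φ₂ cos Δλ ) = atan2(0.1550, 0.8878) = 9.90°.
So the initial bearing is 10°.

10°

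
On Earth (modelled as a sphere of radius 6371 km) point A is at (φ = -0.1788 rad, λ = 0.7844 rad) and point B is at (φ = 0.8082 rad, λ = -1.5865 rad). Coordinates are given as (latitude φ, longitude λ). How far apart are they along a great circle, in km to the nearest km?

Let φ₁ = -0.1788 rad, φ₂ = 0.8082 rad, and Δλ = -2.3709 rad.
cos c = sin φ₁ sin φ₂ + cos φ₁ cos φ₂ cos Δλ = (-0.1778)(0.7230) + (0.9841)(0.6908)(-0.7174) = -0.61629,
so c = arccos(-0.61629) = 2.23482 rad.
Distance = R·c = 6371 × 2.2348 ≈ 14238 km.

14238 km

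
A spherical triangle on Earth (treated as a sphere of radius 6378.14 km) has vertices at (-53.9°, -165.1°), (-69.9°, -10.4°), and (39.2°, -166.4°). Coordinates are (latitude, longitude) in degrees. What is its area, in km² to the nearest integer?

Side lengths (central angles): a = 2.5623, b = 1.6250, c = 0.9573 rad; semiperimeter s = 2.5723.
By l'Huilier's theorem, tan(E/4) = √[tan(s/2) tan((s−a)/2) tan((s−b)/2) tan((s−c)/2)], giving spherical excess E = 0.3823 rad.
Area = E·R² = 0.3823 × (6378.14)² ≈ 15550927 km².

15550927 km²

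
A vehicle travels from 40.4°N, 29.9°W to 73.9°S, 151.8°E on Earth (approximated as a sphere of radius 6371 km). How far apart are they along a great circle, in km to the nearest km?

Let φ₁ = 0.7051 rad, φ₂ = -1.2898 rad, and Δλ = -3.1119 rad.
Haversine: a = sin²(Δφ/2) + cos φ₁ cos φ₂ sin²(Δλ/2) = 0.7058 + (0.7615)(0.2773)(0.9998) = 0.91690.
Central angle c = 2·arcsin(√a) = 2.55674 rad.
Distance = R·c = 6371 × 2.5567 ≈ 16289 km.

16289 km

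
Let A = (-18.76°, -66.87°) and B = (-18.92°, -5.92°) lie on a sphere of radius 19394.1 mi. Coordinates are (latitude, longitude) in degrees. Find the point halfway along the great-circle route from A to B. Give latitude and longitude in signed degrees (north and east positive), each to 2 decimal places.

-21.60°, -36.41°

The central angle between A and B is δ = 1.0013 rad.
With f = 0.5, the slerp weights are sin((1−f)δ)/sin δ = 0.5699 and sin(fδ)/sin δ = 0.5699.
Weighted sum of the unit vectors: (0.5699)·(0.3719,-0.8708,-0.3216) + (0.5699)·(0.9409,-0.0976,-0.3242) = (0.7483, -0.5519, -0.3681).
Converting back: φ = atan2(z, √(x²+y²)) = -21.60°, λ = atan2(y, x) = -36.41°.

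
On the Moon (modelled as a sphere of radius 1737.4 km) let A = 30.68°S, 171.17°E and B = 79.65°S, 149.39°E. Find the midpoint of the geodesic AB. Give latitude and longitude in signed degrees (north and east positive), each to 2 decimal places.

Central angle δ = 0.8692 rad. Interpolating on the sphere with fraction f = 0.5:
P = [sin((1−f)δ)·A + sin(fδ)·B] / sin δ = 0.5512·A + 0.5512·B in Cartesian coordinates,
giving P = (-0.5537, 0.1232, -0.8235), i.e. latitude -55.44°, longitude 167.46°.

-55.44°, 167.46°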